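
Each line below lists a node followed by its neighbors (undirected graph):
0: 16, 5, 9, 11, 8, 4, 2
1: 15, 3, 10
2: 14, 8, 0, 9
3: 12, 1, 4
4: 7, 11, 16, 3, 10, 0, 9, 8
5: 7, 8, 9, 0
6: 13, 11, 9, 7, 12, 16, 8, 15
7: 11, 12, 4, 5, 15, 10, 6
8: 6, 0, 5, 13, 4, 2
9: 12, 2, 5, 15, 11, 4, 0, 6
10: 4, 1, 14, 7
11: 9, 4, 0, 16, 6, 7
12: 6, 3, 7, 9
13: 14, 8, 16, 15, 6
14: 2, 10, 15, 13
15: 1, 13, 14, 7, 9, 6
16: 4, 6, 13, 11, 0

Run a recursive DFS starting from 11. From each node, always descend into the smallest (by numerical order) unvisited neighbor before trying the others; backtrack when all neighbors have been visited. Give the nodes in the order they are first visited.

Visit 11
11 → 0
0 → 2
2 → 8
8 → 4
4 → 3
3 → 1
1 → 10
10 → 7
7 → 5
5 → 9
9 → 6
6 → 12
6 → 13
13 → 14
14 → 15
13 → 16

11 -> 0 -> 2 -> 8 -> 4 -> 3 -> 1 -> 10 -> 7 -> 5 -> 9 -> 6 -> 12 -> 13 -> 14 -> 15 -> 16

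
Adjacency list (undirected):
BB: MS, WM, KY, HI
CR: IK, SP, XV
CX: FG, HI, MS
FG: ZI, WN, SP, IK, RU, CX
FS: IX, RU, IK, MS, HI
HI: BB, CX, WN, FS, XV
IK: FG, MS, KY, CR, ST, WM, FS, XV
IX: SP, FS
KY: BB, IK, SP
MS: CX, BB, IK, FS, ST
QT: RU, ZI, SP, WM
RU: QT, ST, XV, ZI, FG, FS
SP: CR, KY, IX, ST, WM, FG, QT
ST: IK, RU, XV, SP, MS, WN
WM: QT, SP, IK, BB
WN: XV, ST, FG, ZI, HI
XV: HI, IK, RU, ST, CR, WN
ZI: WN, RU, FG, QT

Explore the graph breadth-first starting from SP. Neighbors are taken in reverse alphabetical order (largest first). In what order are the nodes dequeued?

Visit SP; enqueue WM, ST, QT, KY, IX, FG, CR → queue [WM, ST, QT, KY, IX, FG, CR]
Visit WM; enqueue IK, BB → queue [ST, QT, KY, IX, FG, CR, IK, BB]
Visit ST; enqueue XV, WN, RU, MS → queue [QT, KY, IX, FG, CR, IK, BB, XV, WN, RU, MS]
Visit QT; enqueue ZI → queue [KY, IX, FG, CR, IK, BB, XV, WN, RU, MS, ZI]
Visit KY → queue [IX, FG, CR, IK, BB, XV, WN, RU, MS, ZI]
Visit IX; enqueue FS → queue [FG, CR, IK, BB, XV, WN, RU, MS, ZI, FS]
Visit FG; enqueue CX → queue [CR, IK, BB, XV, WN, RU, MS, ZI, FS, CX]
Visit CR → queue [IK, BB, XV, WN, RU, MS, ZI, FS, CX]
Visit IK → queue [BB, XV, WN, RU, MS, ZI, FS, CX]
Visit BB; enqueue HI → queue [XV, WN, RU, MS, ZI, FS, CX, HI]
Visit XV → queue [WN, RU, MS, ZI, FS, CX, HI]
Visit WN → queue [RU, MS, ZI, FS, CX, HI]
Visit RU → queue [MS, ZI, FS, CX, HI]
Visit MS → queue [ZI, FS, CX, HI]
Visit ZI → queue [FS, CX, HI]
Visit FS → queue [CX, HI]
Visit CX → queue [HI]
Visit HI → queue []

SP, WM, ST, QT, KY, IX, FG, CR, IK, BB, XV, WN, RU, MS, ZI, FS, CX, HI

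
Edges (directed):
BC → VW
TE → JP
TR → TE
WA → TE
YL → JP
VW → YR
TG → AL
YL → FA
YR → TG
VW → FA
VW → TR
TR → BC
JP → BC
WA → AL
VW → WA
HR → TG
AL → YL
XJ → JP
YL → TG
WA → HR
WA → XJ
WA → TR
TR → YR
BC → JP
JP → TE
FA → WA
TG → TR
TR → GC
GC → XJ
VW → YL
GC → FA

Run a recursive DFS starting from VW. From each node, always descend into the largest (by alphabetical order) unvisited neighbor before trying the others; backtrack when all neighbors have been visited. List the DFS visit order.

VW, YR, TG, TR, TE, JP, BC, GC, XJ, FA, WA, HR, AL, YL

Visit VW
VW → YR
YR → TG
TG → TR
TR → TE
TE → JP
JP → BC
TR → GC
GC → XJ
GC → FA
FA → WA
WA → HR
WA → AL
AL → YL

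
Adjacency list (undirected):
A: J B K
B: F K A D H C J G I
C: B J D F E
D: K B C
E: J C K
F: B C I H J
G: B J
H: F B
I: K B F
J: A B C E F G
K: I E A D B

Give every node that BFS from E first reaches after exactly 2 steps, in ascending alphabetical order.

Level 0: E
Level 1: C, J, K
Level 2: A, B, D, F, G, I
Level 3: H

A, B, D, F, G, I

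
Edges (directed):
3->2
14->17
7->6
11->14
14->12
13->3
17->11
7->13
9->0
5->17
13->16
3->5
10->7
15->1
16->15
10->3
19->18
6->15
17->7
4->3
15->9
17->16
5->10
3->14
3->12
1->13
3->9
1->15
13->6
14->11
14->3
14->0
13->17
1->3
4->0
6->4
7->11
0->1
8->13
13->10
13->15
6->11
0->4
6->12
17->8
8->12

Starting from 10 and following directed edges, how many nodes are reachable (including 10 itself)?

18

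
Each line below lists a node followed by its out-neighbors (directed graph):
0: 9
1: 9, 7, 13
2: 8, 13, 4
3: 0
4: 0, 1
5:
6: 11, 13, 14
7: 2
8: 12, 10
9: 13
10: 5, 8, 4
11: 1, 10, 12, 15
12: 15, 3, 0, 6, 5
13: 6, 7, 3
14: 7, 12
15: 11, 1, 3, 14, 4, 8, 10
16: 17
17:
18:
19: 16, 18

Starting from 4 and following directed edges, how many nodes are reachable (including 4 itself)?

16

BFS from 4 visits: 4, 1, 0, 13, 9, 7, 6, 3, 2, 14, 11, 8, 12, 15, 10, 5
Reachable nodes: 16 of 20 total.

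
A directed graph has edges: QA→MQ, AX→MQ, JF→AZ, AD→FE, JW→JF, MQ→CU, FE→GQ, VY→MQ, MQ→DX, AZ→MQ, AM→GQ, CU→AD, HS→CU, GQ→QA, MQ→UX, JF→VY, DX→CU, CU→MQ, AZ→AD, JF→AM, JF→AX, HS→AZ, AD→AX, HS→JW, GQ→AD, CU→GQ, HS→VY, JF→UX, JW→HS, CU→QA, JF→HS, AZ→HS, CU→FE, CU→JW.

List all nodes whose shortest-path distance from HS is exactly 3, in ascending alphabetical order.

AM, AX, DX, UX

Level 0: HS
Level 1: AZ, CU, JW, VY
Level 2: AD, FE, GQ, JF, MQ, QA
Level 3: AM, AX, DX, UX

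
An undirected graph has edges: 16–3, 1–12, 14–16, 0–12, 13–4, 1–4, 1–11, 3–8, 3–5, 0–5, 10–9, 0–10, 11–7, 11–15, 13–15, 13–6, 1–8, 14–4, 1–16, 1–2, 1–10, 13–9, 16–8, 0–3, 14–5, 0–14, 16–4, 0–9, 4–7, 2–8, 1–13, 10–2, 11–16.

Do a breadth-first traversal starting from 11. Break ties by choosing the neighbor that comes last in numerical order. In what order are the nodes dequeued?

11 → 16 → 15 → 7 → 1 → 14 → 8 → 4 → 3 → 13 → 12 → 10 → 2 → 5 → 0 → 9 → 6

Visit 11; enqueue 16, 15, 7, 1 → queue [16, 15, 7, 1]
Visit 16; enqueue 14, 8, 4, 3 → queue [15, 7, 1, 14, 8, 4, 3]
Visit 15; enqueue 13 → queue [7, 1, 14, 8, 4, 3, 13]
Visit 7 → queue [1, 14, 8, 4, 3, 13]
Visit 1; enqueue 12, 10, 2 → queue [14, 8, 4, 3, 13, 12, 10, 2]
Visit 14; enqueue 5, 0 → queue [8, 4, 3, 13, 12, 10, 2, 5, 0]
Visit 8 → queue [4, 3, 13, 12, 10, 2, 5, 0]
Visit 4 → queue [3, 13, 12, 10, 2, 5, 0]
Visit 3 → queue [13, 12, 10, 2, 5, 0]
Visit 13; enqueue 9, 6 → queue [12, 10, 2, 5, 0, 9, 6]
Visit 12 → queue [10, 2, 5, 0, 9, 6]
Visit 10 → queue [2, 5, 0, 9, 6]
Visit 2 → queue [5, 0, 9, 6]
Visit 5 → queue [0, 9, 6]
Visit 0 → queue [9, 6]
Visit 9 → queue [6]
Visit 6 → queue []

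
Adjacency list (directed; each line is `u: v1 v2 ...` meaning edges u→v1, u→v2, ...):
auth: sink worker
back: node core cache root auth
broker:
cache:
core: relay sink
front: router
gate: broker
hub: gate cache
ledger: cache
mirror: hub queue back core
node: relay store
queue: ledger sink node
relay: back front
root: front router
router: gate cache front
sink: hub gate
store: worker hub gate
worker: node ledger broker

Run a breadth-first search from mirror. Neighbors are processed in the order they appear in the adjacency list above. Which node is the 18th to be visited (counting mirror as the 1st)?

Visit mirror; enqueue hub, queue, back, core → queue [hub, queue, back, core]
Visit hub; enqueue gate, cache → queue [queue, back, core, gate, cache]
Visit queue; enqueue ledger, sink, node → queue [back, core, gate, cache, ledger, sink, node]
Visit back; enqueue root, auth → queue [core, gate, cache, ledger, sink, node, root, auth]
Visit core; enqueue relay → queue [gate, cache, ledger, sink, node, root, auth, relay]
Visit gate; enqueue broker → queue [cache, ledger, sink, node, root, auth, relay, broker]
Visit cache → queue [ledger, sink, node, root, auth, relay, broker]
Visit ledger → queue [sink, node, root, auth, relay, broker]
Visit sink → queue [node, root, auth, relay, broker]
Visit node; enqueue store → queue [root, auth, relay, broker, store]
Visit root; enqueue front, router → queue [auth, relay, broker, store, front, router]
Visit auth; enqueue worker → queue [relay, broker, store, front, router, worker]
Visit relay → queue [broker, store, front, router, worker]
Visit broker → queue [store, front, router, worker]
Visit store → queue [front, router, worker]
Visit front → queue [router, worker]
Visit router → queue [worker]
Visit worker → queue []

Visit order: mirror, hub, queue, back, core, gate, cache, ledger, sink, node, root, auth, relay, broker, store, front, router, worker

worker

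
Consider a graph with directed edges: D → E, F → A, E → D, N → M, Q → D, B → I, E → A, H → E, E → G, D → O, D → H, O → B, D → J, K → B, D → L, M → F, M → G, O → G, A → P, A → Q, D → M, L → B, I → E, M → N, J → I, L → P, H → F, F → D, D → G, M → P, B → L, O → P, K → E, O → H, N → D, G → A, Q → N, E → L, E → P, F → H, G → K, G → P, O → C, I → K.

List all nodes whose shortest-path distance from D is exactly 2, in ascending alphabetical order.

A, B, C, F, I, K, N, P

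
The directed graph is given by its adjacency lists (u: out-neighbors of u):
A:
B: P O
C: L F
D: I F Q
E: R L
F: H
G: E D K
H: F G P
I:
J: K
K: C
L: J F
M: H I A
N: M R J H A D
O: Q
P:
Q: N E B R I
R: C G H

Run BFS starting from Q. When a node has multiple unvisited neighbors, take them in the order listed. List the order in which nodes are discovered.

Q -> N -> E -> B -> R -> I -> M -> J -> H -> A -> D -> L -> P -> O -> C -> G -> K -> F

Visit Q; enqueue N, E, B, R, I → queue [N, E, B, R, I]
Visit N; enqueue M, J, H, A, D → queue [E, B, R, I, M, J, H, A, D]
Visit E; enqueue L → queue [B, R, I, M, J, H, A, D, L]
Visit B; enqueue P, O → queue [R, I, M, J, H, A, D, L, P, O]
Visit R; enqueue C, G → queue [I, M, J, H, A, D, L, P, O, C, G]
Visit I → queue [M, J, H, A, D, L, P, O, C, G]
Visit M → queue [J, H, A, D, L, P, O, C, G]
Visit J; enqueue K → queue [H, A, D, L, P, O, C, G, K]
Visit H; enqueue F → queue [A, D, L, P, O, C, G, K, F]
Visit A → queue [D, L, P, O, C, G, K, F]
Visit D → queue [L, P, O, C, G, K, F]
Visit L → queue [P, O, C, G, K, F]
Visit P → queue [O, C, G, K, F]
Visit O → queue [C, G, K, F]
Visit C → queue [G, K, F]
Visit G → queue [K, F]
Visit K → queue [F]
Visit F → queue []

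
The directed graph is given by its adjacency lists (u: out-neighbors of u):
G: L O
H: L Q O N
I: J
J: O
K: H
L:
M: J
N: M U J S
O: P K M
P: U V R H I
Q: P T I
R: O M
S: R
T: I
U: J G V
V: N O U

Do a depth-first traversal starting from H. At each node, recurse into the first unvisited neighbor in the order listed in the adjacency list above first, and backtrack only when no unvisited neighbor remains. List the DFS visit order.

H L Q P U J O K M G V N S R I T

Visit H
H → L
H → Q
Q → P
P → U
U → J
J → O
O → K
O → M
U → G
U → V
V → N
N → S
S → R
P → I
Q → T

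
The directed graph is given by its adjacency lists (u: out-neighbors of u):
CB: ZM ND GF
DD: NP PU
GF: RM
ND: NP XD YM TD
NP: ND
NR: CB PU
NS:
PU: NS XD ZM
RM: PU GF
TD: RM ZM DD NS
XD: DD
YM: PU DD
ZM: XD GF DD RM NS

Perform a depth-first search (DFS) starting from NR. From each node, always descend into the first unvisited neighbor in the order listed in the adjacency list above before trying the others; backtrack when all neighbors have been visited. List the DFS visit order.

NR, CB, ZM, XD, DD, NP, ND, YM, PU, NS, TD, RM, GF

Visit NR
NR → CB
CB → ZM
ZM → XD
XD → DD
DD → NP
NP → ND
ND → YM
YM → PU
PU → NS
ND → TD
TD → RM
RM → GF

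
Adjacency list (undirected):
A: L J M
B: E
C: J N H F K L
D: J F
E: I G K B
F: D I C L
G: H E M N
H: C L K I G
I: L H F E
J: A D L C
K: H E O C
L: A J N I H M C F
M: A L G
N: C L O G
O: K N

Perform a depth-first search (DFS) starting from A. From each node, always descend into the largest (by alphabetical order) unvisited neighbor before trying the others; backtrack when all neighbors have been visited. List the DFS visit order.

A, M, L, N, O, K, H, I, F, D, J, C, E, G, B

Visit A
A → M
M → L
L → N
N → O
O → K
K → H
H → I
I → F
F → D
D → J
J → C
I → E
E → G
E → B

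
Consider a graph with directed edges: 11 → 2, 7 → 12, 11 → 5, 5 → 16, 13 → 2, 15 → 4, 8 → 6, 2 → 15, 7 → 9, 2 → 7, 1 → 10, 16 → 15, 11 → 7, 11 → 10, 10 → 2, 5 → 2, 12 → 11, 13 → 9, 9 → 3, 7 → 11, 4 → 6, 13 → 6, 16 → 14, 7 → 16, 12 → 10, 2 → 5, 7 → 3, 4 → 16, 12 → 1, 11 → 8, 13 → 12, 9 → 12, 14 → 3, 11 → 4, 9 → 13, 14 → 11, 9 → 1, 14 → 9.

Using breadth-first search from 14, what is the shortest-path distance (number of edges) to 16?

Level 0: 14
Level 1: 3, 9, 11
Level 2: 1, 2, 4, 5, 7, 8, 10, 12, 13
Level 3: 6, 15, 16
16 first appears at level 3.

3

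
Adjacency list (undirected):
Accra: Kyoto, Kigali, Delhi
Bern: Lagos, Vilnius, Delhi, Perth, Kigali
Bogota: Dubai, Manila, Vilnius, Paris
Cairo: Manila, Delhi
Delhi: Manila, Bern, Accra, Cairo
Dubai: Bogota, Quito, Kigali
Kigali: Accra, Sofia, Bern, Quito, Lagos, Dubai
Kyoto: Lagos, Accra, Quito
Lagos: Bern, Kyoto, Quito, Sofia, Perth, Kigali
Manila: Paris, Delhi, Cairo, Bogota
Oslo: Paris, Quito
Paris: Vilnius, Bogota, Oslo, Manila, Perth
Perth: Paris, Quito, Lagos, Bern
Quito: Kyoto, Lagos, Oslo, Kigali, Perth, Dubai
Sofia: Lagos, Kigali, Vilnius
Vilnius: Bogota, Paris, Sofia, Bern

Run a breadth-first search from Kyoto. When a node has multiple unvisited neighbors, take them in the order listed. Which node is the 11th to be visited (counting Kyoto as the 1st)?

Visit Kyoto; enqueue Lagos, Accra, Quito → queue [Lagos, Accra, Quito]
Visit Lagos; enqueue Bern, Sofia, Perth, Kigali → queue [Accra, Quito, Bern, Sofia, Perth, Kigali]
Visit Accra; enqueue Delhi → queue [Quito, Bern, Sofia, Perth, Kigali, Delhi]
Visit Quito; enqueue Oslo, Dubai → queue [Bern, Sofia, Perth, Kigali, Delhi, Oslo, Dubai]
Visit Bern; enqueue Vilnius → queue [Sofia, Perth, Kigali, Delhi, Oslo, Dubai, Vilnius]
Visit Sofia → queue [Perth, Kigali, Delhi, Oslo, Dubai, Vilnius]
Visit Perth; enqueue Paris → queue [Kigali, Delhi, Oslo, Dubai, Vilnius, Paris]
Visit Kigali → queue [Delhi, Oslo, Dubai, Vilnius, Paris]
Visit Delhi; enqueue Manila, Cairo → queue [Oslo, Dubai, Vilnius, Paris, Manila, Cairo]
Visit Oslo → queue [Dubai, Vilnius, Paris, Manila, Cairo]
Visit Dubai; enqueue Bogota → queue [Vilnius, Paris, Manila, Cairo, Bogota]
Visit Vilnius → queue [Paris, Manila, Cairo, Bogota]
Visit Paris → queue [Manila, Cairo, Bogota]
Visit Manila → queue [Cairo, Bogota]
Visit Cairo → queue [Bogota]
Visit Bogota → queue []

Visit order: Kyoto, Lagos, Accra, Quito, Bern, Sofia, Perth, Kigali, Delhi, Oslo, Dubai, Vilnius, Paris, Manila, Cairo, Bogota

Dubai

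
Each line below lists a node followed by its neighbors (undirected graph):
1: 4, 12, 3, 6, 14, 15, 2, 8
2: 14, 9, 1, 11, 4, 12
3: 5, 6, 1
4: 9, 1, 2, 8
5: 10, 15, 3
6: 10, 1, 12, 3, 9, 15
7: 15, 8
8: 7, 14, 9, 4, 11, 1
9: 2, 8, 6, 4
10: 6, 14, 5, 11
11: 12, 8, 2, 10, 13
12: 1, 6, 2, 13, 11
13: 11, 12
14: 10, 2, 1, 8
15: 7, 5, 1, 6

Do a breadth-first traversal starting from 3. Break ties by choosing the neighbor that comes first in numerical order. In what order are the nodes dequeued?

Visit 3; enqueue 1, 5, 6 → queue [1, 5, 6]
Visit 1; enqueue 2, 4, 8, 12, 14, 15 → queue [5, 6, 2, 4, 8, 12, 14, 15]
Visit 5; enqueue 10 → queue [6, 2, 4, 8, 12, 14, 15, 10]
Visit 6; enqueue 9 → queue [2, 4, 8, 12, 14, 15, 10, 9]
Visit 2; enqueue 11 → queue [4, 8, 12, 14, 15, 10, 9, 11]
Visit 4 → queue [8, 12, 14, 15, 10, 9, 11]
Visit 8; enqueue 7 → queue [12, 14, 15, 10, 9, 11, 7]
Visit 12; enqueue 13 → queue [14, 15, 10, 9, 11, 7, 13]
Visit 14 → queue [15, 10, 9, 11, 7, 13]
Visit 15 → queue [10, 9, 11, 7, 13]
Visit 10 → queue [9, 11, 7, 13]
Visit 9 → queue [11, 7, 13]
Visit 11 → queue [7, 13]
Visit 7 → queue [13]
Visit 13 → queue []

3 → 1 → 5 → 6 → 2 → 4 → 8 → 12 → 14 → 15 → 10 → 9 → 11 → 7 → 13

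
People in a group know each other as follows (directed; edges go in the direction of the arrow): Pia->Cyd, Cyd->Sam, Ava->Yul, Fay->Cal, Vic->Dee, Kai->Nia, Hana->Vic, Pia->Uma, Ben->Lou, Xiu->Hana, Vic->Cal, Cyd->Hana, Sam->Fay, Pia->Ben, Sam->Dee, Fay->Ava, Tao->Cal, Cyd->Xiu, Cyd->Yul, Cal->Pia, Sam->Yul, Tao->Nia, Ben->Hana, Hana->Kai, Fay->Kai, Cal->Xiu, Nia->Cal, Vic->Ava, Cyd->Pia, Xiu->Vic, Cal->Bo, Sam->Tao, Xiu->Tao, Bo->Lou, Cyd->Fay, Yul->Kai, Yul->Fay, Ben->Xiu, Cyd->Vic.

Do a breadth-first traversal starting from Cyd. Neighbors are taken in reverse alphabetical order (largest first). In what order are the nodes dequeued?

Visit Cyd; enqueue Yul, Xiu, Vic, Sam, Pia, Hana, Fay → queue [Yul, Xiu, Vic, Sam, Pia, Hana, Fay]
Visit Yul; enqueue Kai → queue [Xiu, Vic, Sam, Pia, Hana, Fay, Kai]
Visit Xiu; enqueue Tao → queue [Vic, Sam, Pia, Hana, Fay, Kai, Tao]
Visit Vic; enqueue Dee, Cal, Ava → queue [Sam, Pia, Hana, Fay, Kai, Tao, Dee, Cal, Ava]
Visit Sam → queue [Pia, Hana, Fay, Kai, Tao, Dee, Cal, Ava]
Visit Pia; enqueue Uma, Ben → queue [Hana, Fay, Kai, Tao, Dee, Cal, Ava, Uma, Ben]
Visit Hana → queue [Fay, Kai, Tao, Dee, Cal, Ava, Uma, Ben]
Visit Fay → queue [Kai, Tao, Dee, Cal, Ava, Uma, Ben]
Visit Kai; enqueue Nia → queue [Tao, Dee, Cal, Ava, Uma, Ben, Nia]
Visit Tao → queue [Dee, Cal, Ava, Uma, Ben, Nia]
Visit Dee → queue [Cal, Ava, Uma, Ben, Nia]
Visit Cal; enqueue Bo → queue [Ava, Uma, Ben, Nia, Bo]
Visit Ava → queue [Uma, Ben, Nia, Bo]
Visit Uma → queue [Ben, Nia, Bo]
Visit Ben; enqueue Lou → queue [Nia, Bo, Lou]
Visit Nia → queue [Bo, Lou]
Visit Bo → queue [Lou]
Visit Lou → queue []

Cyd, Yul, Xiu, Vic, Sam, Pia, Hana, Fay, Kai, Tao, Dee, Cal, Ava, Uma, Ben, Nia, Bo, Lou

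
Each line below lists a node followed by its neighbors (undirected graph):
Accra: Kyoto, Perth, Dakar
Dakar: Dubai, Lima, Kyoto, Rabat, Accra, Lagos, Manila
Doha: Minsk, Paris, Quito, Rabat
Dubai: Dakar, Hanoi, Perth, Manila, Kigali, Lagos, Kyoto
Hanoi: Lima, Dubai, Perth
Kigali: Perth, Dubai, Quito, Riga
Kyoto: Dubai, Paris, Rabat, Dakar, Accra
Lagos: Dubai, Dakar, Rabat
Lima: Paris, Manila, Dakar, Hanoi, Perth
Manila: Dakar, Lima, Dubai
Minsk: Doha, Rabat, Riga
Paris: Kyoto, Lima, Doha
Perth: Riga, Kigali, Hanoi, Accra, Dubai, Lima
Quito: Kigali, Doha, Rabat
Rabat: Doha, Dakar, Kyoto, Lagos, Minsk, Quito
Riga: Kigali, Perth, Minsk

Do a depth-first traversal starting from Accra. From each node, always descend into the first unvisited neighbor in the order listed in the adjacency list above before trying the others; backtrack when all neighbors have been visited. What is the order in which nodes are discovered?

Visit Accra
Accra → Kyoto
Kyoto → Dubai
Dubai → Dakar
Dakar → Lima
Lima → Paris
Paris → Doha
Doha → Minsk
Minsk → Rabat
Rabat → Lagos
Rabat → Quito
Quito → Kigali
Kigali → Perth
Perth → Riga
Perth → Hanoi
Lima → Manila

Accra, Kyoto, Dubai, Dakar, Lima, Paris, Doha, Minsk, Rabat, Lagos, Quito, Kigali, Perth, Riga, Hanoi, Manila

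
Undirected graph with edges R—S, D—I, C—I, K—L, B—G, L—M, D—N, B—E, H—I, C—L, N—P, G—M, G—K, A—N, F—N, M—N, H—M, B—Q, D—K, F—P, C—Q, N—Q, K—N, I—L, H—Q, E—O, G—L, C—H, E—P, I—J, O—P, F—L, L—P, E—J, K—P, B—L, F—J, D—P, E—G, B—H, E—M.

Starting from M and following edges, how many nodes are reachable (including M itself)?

17

BFS from M visits: M, E, G, H, L, N, B, J, O, P, K, C, I, Q, F, A, D
Reachable nodes: 17 of 19 total.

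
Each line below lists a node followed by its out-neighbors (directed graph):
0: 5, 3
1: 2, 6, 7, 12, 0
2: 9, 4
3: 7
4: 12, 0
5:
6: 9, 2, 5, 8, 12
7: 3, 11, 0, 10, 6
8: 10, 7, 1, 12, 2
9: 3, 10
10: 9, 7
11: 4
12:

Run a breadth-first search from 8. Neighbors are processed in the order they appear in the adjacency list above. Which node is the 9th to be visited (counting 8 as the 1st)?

Visit 8; enqueue 10, 7, 1, 12, 2 → queue [10, 7, 1, 12, 2]
Visit 10; enqueue 9 → queue [7, 1, 12, 2, 9]
Visit 7; enqueue 3, 11, 0, 6 → queue [1, 12, 2, 9, 3, 11, 0, 6]
Visit 1 → queue [12, 2, 9, 3, 11, 0, 6]
Visit 12 → queue [2, 9, 3, 11, 0, 6]
Visit 2; enqueue 4 → queue [9, 3, 11, 0, 6, 4]
Visit 9 → queue [3, 11, 0, 6, 4]
Visit 3 → queue [11, 0, 6, 4]
Visit 11 → queue [0, 6, 4]
Visit 0; enqueue 5 → queue [6, 4, 5]
Visit 6 → queue [4, 5]
Visit 4 → queue [5]
Visit 5 → queue []

Visit order: 8, 10, 7, 1, 12, 2, 9, 3, 11, 0, 6, 4, 5

11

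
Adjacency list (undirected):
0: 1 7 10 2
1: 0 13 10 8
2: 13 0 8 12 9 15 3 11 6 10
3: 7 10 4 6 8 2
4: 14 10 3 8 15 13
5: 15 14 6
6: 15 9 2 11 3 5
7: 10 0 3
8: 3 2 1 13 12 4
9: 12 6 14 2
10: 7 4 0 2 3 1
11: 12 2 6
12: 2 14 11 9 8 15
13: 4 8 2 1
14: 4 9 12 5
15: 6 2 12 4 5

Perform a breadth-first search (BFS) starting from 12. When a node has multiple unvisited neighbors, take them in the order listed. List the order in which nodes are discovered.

12, 2, 14, 11, 9, 8, 15, 13, 0, 3, 6, 10, 4, 5, 1, 7

Visit 12; enqueue 2, 14, 11, 9, 8, 15 → queue [2, 14, 11, 9, 8, 15]
Visit 2; enqueue 13, 0, 3, 6, 10 → queue [14, 11, 9, 8, 15, 13, 0, 3, 6, 10]
Visit 14; enqueue 4, 5 → queue [11, 9, 8, 15, 13, 0, 3, 6, 10, 4, 5]
Visit 11 → queue [9, 8, 15, 13, 0, 3, 6, 10, 4, 5]
Visit 9 → queue [8, 15, 13, 0, 3, 6, 10, 4, 5]
Visit 8; enqueue 1 → queue [15, 13, 0, 3, 6, 10, 4, 5, 1]
Visit 15 → queue [13, 0, 3, 6, 10, 4, 5, 1]
Visit 13 → queue [0, 3, 6, 10, 4, 5, 1]
Visit 0; enqueue 7 → queue [3, 6, 10, 4, 5, 1, 7]
Visit 3 → queue [6, 10, 4, 5, 1, 7]
Visit 6 → queue [10, 4, 5, 1, 7]
Visit 10 → queue [4, 5, 1, 7]
Visit 4 → queue [5, 1, 7]
Visit 5 → queue [1, 7]
Visit 1 → queue [7]
Visit 7 → queue []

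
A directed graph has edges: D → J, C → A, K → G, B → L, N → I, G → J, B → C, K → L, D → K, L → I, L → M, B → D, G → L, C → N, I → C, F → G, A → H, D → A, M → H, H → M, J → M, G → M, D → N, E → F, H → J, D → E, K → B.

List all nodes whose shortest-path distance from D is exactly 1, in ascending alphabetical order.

A, E, J, K, N

Level 0: D
Level 1: A, E, J, K, N
Level 2: B, F, G, H, I, L, M
Level 3: C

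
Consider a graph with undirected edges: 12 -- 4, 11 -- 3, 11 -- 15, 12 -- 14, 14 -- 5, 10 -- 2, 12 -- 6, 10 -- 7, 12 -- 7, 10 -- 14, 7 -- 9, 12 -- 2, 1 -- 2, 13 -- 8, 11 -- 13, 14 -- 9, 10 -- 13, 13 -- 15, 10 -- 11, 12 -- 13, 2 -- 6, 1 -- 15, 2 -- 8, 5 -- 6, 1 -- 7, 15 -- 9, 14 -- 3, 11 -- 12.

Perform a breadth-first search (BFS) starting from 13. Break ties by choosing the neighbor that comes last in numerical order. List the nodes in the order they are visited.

13 → 15 → 12 → 11 → 10 → 8 → 9 → 1 → 14 → 7 → 6 → 4 → 2 → 3 → 5

Visit 13; enqueue 15, 12, 11, 10, 8 → queue [15, 12, 11, 10, 8]
Visit 15; enqueue 9, 1 → queue [12, 11, 10, 8, 9, 1]
Visit 12; enqueue 14, 7, 6, 4, 2 → queue [11, 10, 8, 9, 1, 14, 7, 6, 4, 2]
Visit 11; enqueue 3 → queue [10, 8, 9, 1, 14, 7, 6, 4, 2, 3]
Visit 10 → queue [8, 9, 1, 14, 7, 6, 4, 2, 3]
Visit 8 → queue [9, 1, 14, 7, 6, 4, 2, 3]
Visit 9 → queue [1, 14, 7, 6, 4, 2, 3]
Visit 1 → queue [14, 7, 6, 4, 2, 3]
Visit 14; enqueue 5 → queue [7, 6, 4, 2, 3, 5]
Visit 7 → queue [6, 4, 2, 3, 5]
Visit 6 → queue [4, 2, 3, 5]
Visit 4 → queue [2, 3, 5]
Visit 2 → queue [3, 5]
Visit 3 → queue [5]
Visit 5 → queue []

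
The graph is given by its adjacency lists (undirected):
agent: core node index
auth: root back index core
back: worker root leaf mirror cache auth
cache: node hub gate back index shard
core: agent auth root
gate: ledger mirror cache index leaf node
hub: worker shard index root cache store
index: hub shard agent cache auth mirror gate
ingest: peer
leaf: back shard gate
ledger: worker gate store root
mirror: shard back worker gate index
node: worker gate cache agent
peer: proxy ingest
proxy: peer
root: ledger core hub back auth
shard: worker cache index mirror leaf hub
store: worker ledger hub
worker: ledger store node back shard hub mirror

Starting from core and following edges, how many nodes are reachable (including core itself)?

BFS from core visits: core, agent, auth, root, node, index, back, ledger, hub, worker, gate, cache, shard, mirror, leaf, store
Reachable nodes: 16 of 19 total.

16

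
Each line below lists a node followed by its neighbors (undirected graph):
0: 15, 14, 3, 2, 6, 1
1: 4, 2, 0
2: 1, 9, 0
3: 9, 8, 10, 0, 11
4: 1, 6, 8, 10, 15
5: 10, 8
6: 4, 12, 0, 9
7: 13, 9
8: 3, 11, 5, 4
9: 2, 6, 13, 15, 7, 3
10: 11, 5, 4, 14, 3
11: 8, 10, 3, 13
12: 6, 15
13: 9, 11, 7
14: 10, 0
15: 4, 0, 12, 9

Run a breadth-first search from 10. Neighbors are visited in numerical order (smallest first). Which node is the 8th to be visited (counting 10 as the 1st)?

Visit 10; enqueue 3, 4, 5, 11, 14 → queue [3, 4, 5, 11, 14]
Visit 3; enqueue 0, 8, 9 → queue [4, 5, 11, 14, 0, 8, 9]
Visit 4; enqueue 1, 6, 15 → queue [5, 11, 14, 0, 8, 9, 1, 6, 15]
Visit 5 → queue [11, 14, 0, 8, 9, 1, 6, 15]
Visit 11; enqueue 13 → queue [14, 0, 8, 9, 1, 6, 15, 13]
Visit 14 → queue [0, 8, 9, 1, 6, 15, 13]
Visit 0; enqueue 2 → queue [8, 9, 1, 6, 15, 13, 2]
Visit 8 → queue [9, 1, 6, 15, 13, 2]
Visit 9; enqueue 7 → queue [1, 6, 15, 13, 2, 7]
Visit 1 → queue [6, 15, 13, 2, 7]
Visit 6; enqueue 12 → queue [15, 13, 2, 7, 12]
Visit 15 → queue [13, 2, 7, 12]
Visit 13 → queue [2, 7, 12]
Visit 2 → queue [7, 12]
Visit 7 → queue [12]
Visit 12 → queue []

Visit order: 10, 3, 4, 5, 11, 14, 0, 8, 9, 1, 6, 15, 13, 2, 7, 12

8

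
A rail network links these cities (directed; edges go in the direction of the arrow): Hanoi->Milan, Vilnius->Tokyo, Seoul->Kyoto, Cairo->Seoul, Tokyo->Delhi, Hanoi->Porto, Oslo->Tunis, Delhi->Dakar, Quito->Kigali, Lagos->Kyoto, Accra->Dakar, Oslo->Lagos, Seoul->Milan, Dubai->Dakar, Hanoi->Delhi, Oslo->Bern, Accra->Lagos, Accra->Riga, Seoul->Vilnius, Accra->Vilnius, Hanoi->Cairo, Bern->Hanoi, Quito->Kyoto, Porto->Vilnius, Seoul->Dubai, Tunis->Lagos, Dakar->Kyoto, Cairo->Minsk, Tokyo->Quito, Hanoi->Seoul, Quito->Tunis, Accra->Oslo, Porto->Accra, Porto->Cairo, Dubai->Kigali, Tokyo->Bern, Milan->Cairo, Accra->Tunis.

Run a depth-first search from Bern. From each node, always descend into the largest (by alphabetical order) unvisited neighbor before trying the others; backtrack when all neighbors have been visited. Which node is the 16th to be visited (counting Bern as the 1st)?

Dubai

Visit Bern
Bern → Hanoi
Hanoi → Seoul
Seoul → Vilnius
Vilnius → Tokyo
Tokyo → Quito
Quito → Tunis
Tunis → Lagos
Lagos → Kyoto
Quito → Kigali
Tokyo → Delhi
Delhi → Dakar
Seoul → Milan
Milan → Cairo
Cairo → Minsk
Seoul → Dubai
Hanoi → Porto
Porto → Accra
Accra → Riga
Accra → Oslo

Visit order: Bern, Hanoi, Seoul, Vilnius, Tokyo, Quito, Tunis, Lagos, Kyoto, Kigali, Delhi, Dakar, Milan, Cairo, Minsk, Dubai, Porto, Accra, Riga, Oslo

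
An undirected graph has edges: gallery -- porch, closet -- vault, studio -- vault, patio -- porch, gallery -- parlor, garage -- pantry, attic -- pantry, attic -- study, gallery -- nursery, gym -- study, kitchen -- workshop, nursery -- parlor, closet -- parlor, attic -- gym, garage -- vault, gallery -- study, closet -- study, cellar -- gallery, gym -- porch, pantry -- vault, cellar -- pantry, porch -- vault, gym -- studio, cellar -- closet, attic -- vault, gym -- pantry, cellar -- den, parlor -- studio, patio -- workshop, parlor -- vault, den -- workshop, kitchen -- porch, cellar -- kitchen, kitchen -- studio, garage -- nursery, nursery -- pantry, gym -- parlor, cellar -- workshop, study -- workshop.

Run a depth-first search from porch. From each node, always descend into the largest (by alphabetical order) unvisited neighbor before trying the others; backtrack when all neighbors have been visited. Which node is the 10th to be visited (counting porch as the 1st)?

Visit porch
porch → vault
vault → studio
studio → parlor
parlor → nursery
nursery → pantry
pantry → gym
gym → study
study → workshop
workshop → patio
workshop → kitchen
kitchen → cellar
cellar → gallery
cellar → den
cellar → closet
study → attic
pantry → garage

Visit order: porch, vault, studio, parlor, nursery, pantry, gym, study, workshop, patio, kitchen, cellar, gallery, den, closet, attic, garage

patio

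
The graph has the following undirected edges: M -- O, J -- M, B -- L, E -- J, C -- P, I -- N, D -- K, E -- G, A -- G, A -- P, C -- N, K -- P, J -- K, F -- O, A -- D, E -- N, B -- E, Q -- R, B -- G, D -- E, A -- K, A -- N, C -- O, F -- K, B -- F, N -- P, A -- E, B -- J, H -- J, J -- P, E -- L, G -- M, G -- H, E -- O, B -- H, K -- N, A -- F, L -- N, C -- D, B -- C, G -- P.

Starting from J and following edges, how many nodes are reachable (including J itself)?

16

BFS from J visits: J, P, M, K, H, E, B, N, G, C, A, O, F, D, L, I
Reachable nodes: 16 of 18 total.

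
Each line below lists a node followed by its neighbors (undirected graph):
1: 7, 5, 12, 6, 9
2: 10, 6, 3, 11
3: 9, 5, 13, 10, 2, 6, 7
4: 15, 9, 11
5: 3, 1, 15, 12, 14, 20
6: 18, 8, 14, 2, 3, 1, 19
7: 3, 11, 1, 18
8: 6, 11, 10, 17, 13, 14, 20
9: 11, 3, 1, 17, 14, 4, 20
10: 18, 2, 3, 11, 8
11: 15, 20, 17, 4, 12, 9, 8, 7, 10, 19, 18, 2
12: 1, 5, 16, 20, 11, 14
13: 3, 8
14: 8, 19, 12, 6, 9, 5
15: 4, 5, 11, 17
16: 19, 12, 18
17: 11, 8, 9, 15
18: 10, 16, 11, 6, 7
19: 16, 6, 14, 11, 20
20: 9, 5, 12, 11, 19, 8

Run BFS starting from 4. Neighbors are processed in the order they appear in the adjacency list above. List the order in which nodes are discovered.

Visit 4; enqueue 15, 9, 11 → queue [15, 9, 11]
Visit 15; enqueue 5, 17 → queue [9, 11, 5, 17]
Visit 9; enqueue 3, 1, 14, 20 → queue [11, 5, 17, 3, 1, 14, 20]
Visit 11; enqueue 12, 8, 7, 10, 19, 18, 2 → queue [5, 17, 3, 1, 14, 20, 12, 8, 7, 10, 19, 18, 2]
Visit 5 → queue [17, 3, 1, 14, 20, 12, 8, 7, 10, 19, 18, 2]
Visit 17 → queue [3, 1, 14, 20, 12, 8, 7, 10, 19, 18, 2]
Visit 3; enqueue 13, 6 → queue [1, 14, 20, 12, 8, 7, 10, 19, 18, 2, 13, 6]
Visit 1 → queue [14, 20, 12, 8, 7, 10, 19, 18, 2, 13, 6]
Visit 14 → queue [20, 12, 8, 7, 10, 19, 18, 2, 13, 6]
Visit 20 → queue [12, 8, 7, 10, 19, 18, 2, 13, 6]
Visit 12; enqueue 16 → queue [8, 7, 10, 19, 18, 2, 13, 6, 16]
Visit 8 → queue [7, 10, 19, 18, 2, 13, 6, 16]
Visit 7 → queue [10, 19, 18, 2, 13, 6, 16]
Visit 10 → queue [19, 18, 2, 13, 6, 16]
Visit 19 → queue [18, 2, 13, 6, 16]
Visit 18 → queue [2, 13, 6, 16]
Visit 2 → queue [13, 6, 16]
Visit 13 → queue [6, 16]
Visit 6 → queue [16]
Visit 16 → queue []

4, 15, 9, 11, 5, 17, 3, 1, 14, 20, 12, 8, 7, 10, 19, 18, 2, 13, 6, 16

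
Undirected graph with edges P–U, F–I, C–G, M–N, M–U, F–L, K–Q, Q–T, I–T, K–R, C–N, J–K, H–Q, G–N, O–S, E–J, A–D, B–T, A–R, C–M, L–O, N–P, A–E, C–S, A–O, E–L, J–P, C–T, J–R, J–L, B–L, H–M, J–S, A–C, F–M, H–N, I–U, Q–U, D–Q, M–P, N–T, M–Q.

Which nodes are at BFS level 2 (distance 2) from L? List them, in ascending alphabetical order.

Level 0: L
Level 1: B, E, F, J, O
Level 2: A, I, K, M, P, R, S, T
Level 3: C, D, H, N, Q, U
Level 4: G

A, I, K, M, P, R, S, T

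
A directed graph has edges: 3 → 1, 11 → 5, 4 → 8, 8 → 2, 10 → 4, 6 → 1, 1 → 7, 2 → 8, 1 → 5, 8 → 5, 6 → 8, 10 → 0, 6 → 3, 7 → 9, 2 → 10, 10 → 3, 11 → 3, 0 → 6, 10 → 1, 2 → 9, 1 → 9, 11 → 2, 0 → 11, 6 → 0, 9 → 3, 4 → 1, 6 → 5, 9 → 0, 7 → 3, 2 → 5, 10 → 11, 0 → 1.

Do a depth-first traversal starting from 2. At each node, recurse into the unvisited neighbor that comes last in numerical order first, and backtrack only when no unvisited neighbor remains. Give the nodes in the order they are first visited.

2, 10, 11, 5, 3, 1, 9, 0, 6, 8, 7, 4

Visit 2
2 → 10
10 → 11
11 → 5
11 → 3
3 → 1
1 → 9
9 → 0
0 → 6
6 → 8
1 → 7
10 → 4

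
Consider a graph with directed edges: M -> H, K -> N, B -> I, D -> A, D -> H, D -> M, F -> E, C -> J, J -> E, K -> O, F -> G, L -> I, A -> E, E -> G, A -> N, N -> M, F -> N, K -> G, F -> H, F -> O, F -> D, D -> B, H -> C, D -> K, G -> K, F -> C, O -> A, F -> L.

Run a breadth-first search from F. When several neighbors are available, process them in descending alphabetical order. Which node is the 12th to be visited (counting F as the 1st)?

Visit F; enqueue O, N, L, H, G, E, D, C → queue [O, N, L, H, G, E, D, C]
Visit O; enqueue A → queue [N, L, H, G, E, D, C, A]
Visit N; enqueue M → queue [L, H, G, E, D, C, A, M]
Visit L; enqueue I → queue [H, G, E, D, C, A, M, I]
Visit H → queue [G, E, D, C, A, M, I]
Visit G; enqueue K → queue [E, D, C, A, M, I, K]
Visit E → queue [D, C, A, M, I, K]
Visit D; enqueue B → queue [C, A, M, I, K, B]
Visit C; enqueue J → queue [A, M, I, K, B, J]
Visit A → queue [M, I, K, B, J]
Visit M → queue [I, K, B, J]
Visit I → queue [K, B, J]
Visit K → queue [B, J]
Visit B → queue [J]
Visit J → queue []

Visit order: F, O, N, L, H, G, E, D, C, A, M, I, K, B, J

I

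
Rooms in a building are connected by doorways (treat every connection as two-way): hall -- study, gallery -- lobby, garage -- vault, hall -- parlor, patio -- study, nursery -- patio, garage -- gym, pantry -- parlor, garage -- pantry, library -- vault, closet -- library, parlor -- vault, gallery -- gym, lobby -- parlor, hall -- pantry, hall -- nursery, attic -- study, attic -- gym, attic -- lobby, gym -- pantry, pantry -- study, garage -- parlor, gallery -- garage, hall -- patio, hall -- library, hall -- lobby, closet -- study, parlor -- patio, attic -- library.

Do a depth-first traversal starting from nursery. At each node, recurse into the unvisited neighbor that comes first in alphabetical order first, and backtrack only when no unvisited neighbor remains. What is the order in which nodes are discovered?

Visit nursery
nursery → hall
hall → library
library → attic
attic → gym
gym → gallery
gallery → garage
garage → pantry
pantry → parlor
parlor → lobby
parlor → patio
patio → study
study → closet
parlor → vault

nursery -> hall -> library -> attic -> gym -> gallery -> garage -> pantry -> parlor -> lobby -> patio -> study -> closet -> vault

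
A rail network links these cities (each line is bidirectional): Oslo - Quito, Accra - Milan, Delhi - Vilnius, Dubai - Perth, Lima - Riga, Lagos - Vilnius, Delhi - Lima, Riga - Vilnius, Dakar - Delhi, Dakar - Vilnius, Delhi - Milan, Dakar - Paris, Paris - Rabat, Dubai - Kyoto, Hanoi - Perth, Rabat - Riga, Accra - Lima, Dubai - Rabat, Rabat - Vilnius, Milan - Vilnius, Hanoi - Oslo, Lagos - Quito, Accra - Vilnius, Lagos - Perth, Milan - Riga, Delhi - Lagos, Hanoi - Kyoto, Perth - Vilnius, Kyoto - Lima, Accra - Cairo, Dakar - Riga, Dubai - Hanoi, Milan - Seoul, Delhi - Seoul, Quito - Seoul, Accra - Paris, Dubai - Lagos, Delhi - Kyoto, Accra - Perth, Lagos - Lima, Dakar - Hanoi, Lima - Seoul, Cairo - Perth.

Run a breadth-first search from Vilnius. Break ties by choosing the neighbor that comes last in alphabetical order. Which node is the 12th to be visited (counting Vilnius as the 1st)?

Dubai

Visit Vilnius; enqueue Riga, Rabat, Perth, Milan, Lagos, Delhi, Dakar, Accra → queue [Riga, Rabat, Perth, Milan, Lagos, Delhi, Dakar, Accra]
Visit Riga; enqueue Lima → queue [Rabat, Perth, Milan, Lagos, Delhi, Dakar, Accra, Lima]
Visit Rabat; enqueue Paris, Dubai → queue [Perth, Milan, Lagos, Delhi, Dakar, Accra, Lima, Paris, Dubai]
Visit Perth; enqueue Hanoi, Cairo → queue [Milan, Lagos, Delhi, Dakar, Accra, Lima, Paris, Dubai, Hanoi, Cairo]
Visit Milan; enqueue Seoul → queue [Lagos, Delhi, Dakar, Accra, Lima, Paris, Dubai, Hanoi, Cairo, Seoul]
Visit Lagos; enqueue Quito → queue [Delhi, Dakar, Accra, Lima, Paris, Dubai, Hanoi, Cairo, Seoul, Quito]
Visit Delhi; enqueue Kyoto → queue [Dakar, Accra, Lima, Paris, Dubai, Hanoi, Cairo, Seoul, Quito, Kyoto]
Visit Dakar → queue [Accra, Lima, Paris, Dubai, Hanoi, Cairo, Seoul, Quito, Kyoto]
Visit Accra → queue [Lima, Paris, Dubai, Hanoi, Cairo, Seoul, Quito, Kyoto]
Visit Lima → queue [Paris, Dubai, Hanoi, Cairo, Seoul, Quito, Kyoto]
Visit Paris → queue [Dubai, Hanoi, Cairo, Seoul, Quito, Kyoto]
Visit Dubai → queue [Hanoi, Cairo, Seoul, Quito, Kyoto]
Visit Hanoi; enqueue Oslo → queue [Cairo, Seoul, Quito, Kyoto, Oslo]
Visit Cairo → queue [Seoul, Quito, Kyoto, Oslo]
Visit Seoul → queue [Quito, Kyoto, Oslo]
Visit Quito → queue [Kyoto, Oslo]
Visit Kyoto → queue [Oslo]
Visit Oslo → queue []

Visit order: Vilnius, Riga, Rabat, Perth, Milan, Lagos, Delhi, Dakar, Accra, Lima, Paris, Dubai, Hanoi, Cairo, Seoul, Quito, Kyoto, Oslo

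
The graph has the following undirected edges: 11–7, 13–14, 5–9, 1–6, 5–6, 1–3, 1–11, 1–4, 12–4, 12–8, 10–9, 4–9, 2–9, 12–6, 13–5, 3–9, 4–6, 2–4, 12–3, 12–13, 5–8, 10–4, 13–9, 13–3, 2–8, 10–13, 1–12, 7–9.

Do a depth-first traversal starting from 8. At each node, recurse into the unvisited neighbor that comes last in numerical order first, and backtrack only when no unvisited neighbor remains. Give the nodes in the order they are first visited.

8 -> 12 -> 13 -> 14 -> 10 -> 9 -> 7 -> 11 -> 1 -> 6 -> 5 -> 4 -> 2 -> 3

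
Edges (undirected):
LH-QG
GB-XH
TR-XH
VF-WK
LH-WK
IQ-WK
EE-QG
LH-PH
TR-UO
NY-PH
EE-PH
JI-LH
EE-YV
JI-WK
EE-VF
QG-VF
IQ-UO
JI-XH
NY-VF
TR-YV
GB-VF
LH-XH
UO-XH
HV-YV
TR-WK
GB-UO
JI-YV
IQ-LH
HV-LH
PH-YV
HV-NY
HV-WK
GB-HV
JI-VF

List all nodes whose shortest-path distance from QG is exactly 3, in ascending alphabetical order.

TR, UO

Level 0: QG
Level 1: EE, LH, VF
Level 2: GB, HV, IQ, JI, NY, PH, WK, XH, YV
Level 3: TR, UO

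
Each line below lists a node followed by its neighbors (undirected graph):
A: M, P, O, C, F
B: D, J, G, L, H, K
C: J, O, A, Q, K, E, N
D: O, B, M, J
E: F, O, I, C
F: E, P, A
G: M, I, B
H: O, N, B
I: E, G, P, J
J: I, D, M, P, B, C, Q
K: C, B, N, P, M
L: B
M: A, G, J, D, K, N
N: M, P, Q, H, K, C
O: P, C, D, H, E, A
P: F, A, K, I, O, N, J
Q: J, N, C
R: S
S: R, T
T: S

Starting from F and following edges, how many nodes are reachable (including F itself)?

BFS from F visits: F, A, E, P, C, M, O, I, J, K, N, Q, D, G, H, B, L
Reachable nodes: 17 of 20 total.

17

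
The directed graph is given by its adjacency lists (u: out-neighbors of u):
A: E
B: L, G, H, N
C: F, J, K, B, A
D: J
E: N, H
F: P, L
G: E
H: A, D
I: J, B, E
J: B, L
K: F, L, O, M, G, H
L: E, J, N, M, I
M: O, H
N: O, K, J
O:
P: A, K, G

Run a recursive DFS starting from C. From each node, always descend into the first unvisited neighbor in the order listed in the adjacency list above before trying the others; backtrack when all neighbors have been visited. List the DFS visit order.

Visit C
C → F
F → P
P → A
A → E
E → N
N → O
N → K
K → L
L → J
J → B
B → G
B → H
H → D
L → M
L → I

C, F, P, A, E, N, O, K, L, J, B, G, H, D, M, I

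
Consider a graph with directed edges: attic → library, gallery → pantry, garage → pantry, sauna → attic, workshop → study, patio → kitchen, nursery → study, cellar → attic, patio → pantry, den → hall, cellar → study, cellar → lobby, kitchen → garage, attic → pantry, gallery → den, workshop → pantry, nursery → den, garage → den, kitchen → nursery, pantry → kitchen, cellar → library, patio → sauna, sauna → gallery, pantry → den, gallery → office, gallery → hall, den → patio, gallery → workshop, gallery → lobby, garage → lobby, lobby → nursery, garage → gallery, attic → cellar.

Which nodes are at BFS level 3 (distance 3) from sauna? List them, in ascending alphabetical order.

kitchen, nursery, patio, study

Level 0: sauna
Level 1: attic, gallery
Level 2: cellar, den, hall, library, lobby, office, pantry, workshop
Level 3: kitchen, nursery, patio, study
Level 4: garage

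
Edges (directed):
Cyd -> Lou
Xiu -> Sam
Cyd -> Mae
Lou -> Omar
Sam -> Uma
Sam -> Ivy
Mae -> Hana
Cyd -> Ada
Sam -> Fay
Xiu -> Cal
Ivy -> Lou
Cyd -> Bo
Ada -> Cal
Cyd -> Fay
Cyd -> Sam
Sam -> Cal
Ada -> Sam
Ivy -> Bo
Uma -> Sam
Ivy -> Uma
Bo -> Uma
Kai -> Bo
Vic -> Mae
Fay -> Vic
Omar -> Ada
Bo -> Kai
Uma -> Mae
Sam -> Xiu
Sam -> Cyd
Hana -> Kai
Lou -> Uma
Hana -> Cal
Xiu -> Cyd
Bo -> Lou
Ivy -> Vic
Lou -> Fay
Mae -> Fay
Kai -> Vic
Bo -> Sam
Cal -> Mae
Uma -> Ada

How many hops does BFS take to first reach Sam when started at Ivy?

2

Level 0: Ivy
Level 1: Bo, Lou, Uma, Vic
Level 2: Ada, Fay, Kai, Mae, Omar, Sam
Level 3: Cal, Cyd, Hana, Xiu
Sam first appears at level 2.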